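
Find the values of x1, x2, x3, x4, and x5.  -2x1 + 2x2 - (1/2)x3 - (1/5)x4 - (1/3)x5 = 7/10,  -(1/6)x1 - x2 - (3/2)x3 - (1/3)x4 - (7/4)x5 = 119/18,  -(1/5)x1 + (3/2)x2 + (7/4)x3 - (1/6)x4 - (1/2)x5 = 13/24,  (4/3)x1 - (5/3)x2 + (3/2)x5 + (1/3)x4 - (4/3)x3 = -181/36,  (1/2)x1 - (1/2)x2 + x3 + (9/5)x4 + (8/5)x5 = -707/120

x1 = -5/3, x2 = -7/4, x3 = 2/3, x4 = -1, x5 = -3

Row-reduce the augmented matrix:
R1 ← R1 / (-2).
R2 ← R2 + 1/6·R1.
R3 ← R3 + 1/5·R1.
R4 ← R4 − 4/3·R1.
R5 ← R5 − 1/2·R1.
R2 ← R2 / (-7/6).
R1 ← R1 + 1·R2.
R3 ← R3 − 13/10·R2.
R4 ← R4 + 1/3·R2.
R3 ← R3 / (7/40).
R1 ← R1 − 3/2·R3.
R2 ← R2 − 5/4·R3.
R4 ← R4 + 5/4·R3.
R5 ← R5 − 7/8·R3.
R4 ← R4 / (-803/245).
R1 ← R1 − 228/49·R4.
R2 ← R2 − 2822/735·R4.
R3 ← R3 + 2098/735·R4.
R5 ← R5 − 446/105·R4.
R5 ← R5 / (-2751553/433620).
R1 ← R1 − 1985/4818·R5.
R2 ← R2 − 13615/21681·R5.
R3 ← R3 + 7223/21681·R5.
R4 ← R4 − 67345/14454·R5.
Reading off the reduced rows gives x1 = -5/3, x2 = -7/4, x3 = 2/3, x4 = -1, x5 = -3.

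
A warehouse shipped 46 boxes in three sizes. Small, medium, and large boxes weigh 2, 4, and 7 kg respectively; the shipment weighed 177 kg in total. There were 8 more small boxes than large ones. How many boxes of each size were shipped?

Let s = small boxes, m = medium boxes, l = large boxes.
  s + m + l = 46
  2s + 4m + 7l = 177
  s - l = 8
Row-reduce the augmented matrix:
R2 ← R2 − 2·R1.
R3 ← R3 − 1·R1.
R2 ← R2 / (2).
R1 ← R1 − 1·R2.
R3 ← R3 + 1·R2.
R3 ← R3 / (1/2).
R1 ← R1 + 3/2·R3.
R2 ← R2 − 5/2·R3.
Reading off the reduced rows gives s = 17, m = 20, l = 9.

small boxes: 17, medium boxes: 20, large boxes: 9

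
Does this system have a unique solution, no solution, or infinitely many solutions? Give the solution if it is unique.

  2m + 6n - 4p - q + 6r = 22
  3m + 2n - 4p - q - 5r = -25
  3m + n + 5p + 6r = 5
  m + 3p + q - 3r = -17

infinitely many solutions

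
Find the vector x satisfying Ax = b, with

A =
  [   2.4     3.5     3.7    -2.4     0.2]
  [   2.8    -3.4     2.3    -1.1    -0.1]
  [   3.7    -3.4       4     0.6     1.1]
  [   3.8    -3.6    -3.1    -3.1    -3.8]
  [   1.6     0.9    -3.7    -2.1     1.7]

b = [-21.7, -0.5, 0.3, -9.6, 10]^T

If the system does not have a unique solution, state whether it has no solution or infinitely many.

Row-reduce the augmented matrix:
R1 ← R1 / (12/5).
R2 ← R2 − 14/5·R1.
R3 ← R3 − 37/10·R1.
R4 ← R4 − 19/5·R1.
R5 ← R5 − 8/5·R1.
R2 ← R2 / (-449/60).
R1 ← R1 − 35/24·R2.
R3 ← R3 + 2111/240·R2.
R4 ← R4 + 1097/120·R2.
R5 ← R5 + 43/30·R2.
R3 ← R3 / (2393/3592).
R1 ← R1 − 2063/1796·R3.
R2 ← R2 − 121/449·R3.
R4 ← R4 + 58323/8980·R3.
R5 ← R5 + 12977/2245·R3.
R4 ← R4 / (1260138/59825).
R1 ← R1 + 55488/11965·R4.
R2 ← R2 + 13859/11965·R4.
R3 ← R3 − 41341/11965·R4.
R5 ← R5 − 2290891/119650·R4.
R5 ← R5 / (120555701/25202760).
R1 ← R1 + 62729/210023·R5.
R2 ← R2 + 9373/2520276·R5.
R3 ← R3 − 1240907/2520276·R5.
R4 ← R4 − 936625/2520276·R5.
Reading off the reduced rows gives x_1 = -2, x_2 = -3, x_3 = -2, x_4 = 0, x_5 = 5.

x_1 = -2, x_2 = -3, x_3 = -2, x_4 = 0, x_5 = 5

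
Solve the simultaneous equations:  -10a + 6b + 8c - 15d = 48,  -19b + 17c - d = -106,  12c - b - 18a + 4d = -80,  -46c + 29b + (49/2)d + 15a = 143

Row-reduce:
R1 ← R1 / (-10).
R3 ← R3 + 18·R1.
R4 ← R4 − 15·R1.
R2 ← R2 / (-19).
R1 ← R1 + 3/5·R2.
R3 ← R3 + 59/5·R2.
R4 ← R4 − 38·R2.
R3 ← R3 / (-1231/95).
R1 ← R1 + 127/95·R3.
R2 ← R2 + 17/19·R3.
Row 4 reduces to 0 = 3, a contradiction. The system is inconsistent.

no solution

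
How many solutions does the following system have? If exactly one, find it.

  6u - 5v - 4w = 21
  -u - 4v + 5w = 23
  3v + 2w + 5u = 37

Row-reduce the augmented matrix:
R1 ← R1 / (6).
R2 ← R2 + 1·R1.
R3 ← R3 − 5·R1.
R2 ← R2 / (-29/6).
R1 ← R1 + 5/6·R2.
R3 ← R3 − 43/6·R2.
R3 ← R3 / (341/29).
R1 ← R1 + 41/29·R3.
R2 ← R2 + 26/29·R3.
Reading off the reduced rows gives u = 6, v = -1, w = 5.

u = 6, v = -1, w = 5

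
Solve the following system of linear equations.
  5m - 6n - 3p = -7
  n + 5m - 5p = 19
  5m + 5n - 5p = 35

m = 4, n = 4, p = 1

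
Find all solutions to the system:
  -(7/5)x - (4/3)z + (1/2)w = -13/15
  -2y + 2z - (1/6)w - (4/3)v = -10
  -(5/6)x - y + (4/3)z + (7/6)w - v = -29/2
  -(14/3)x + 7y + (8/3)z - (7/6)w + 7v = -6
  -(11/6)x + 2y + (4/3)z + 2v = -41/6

infinitely many solutions

Row-reduce:
R1 ← R1 / (-7/5).
R3 ← R3 + 5/6·R1.
R4 ← R4 + 14/3·R1.
R5 ← R5 + 11/6·R1.
R2 ← R2 / (-2).
R3 ← R3 + 1·R2.
R4 ← R4 − 7·R2.
R5 ← R5 − 2·R2.
R3 ← R3 / (71/63).
R1 ← R1 − 20/21·R3.
R2 ← R2 + 1·R3.
R4 ← R4 − 127/9·R3.
R5 ← R5 − 320/63·R3.
R4 ← R4 / (-4357/284).
R1 ← R1 + 165/142·R4.
R2 ← R2 − 791/852·R4.
R3 ← R3 − 60/71·R4.
R5 ← R5 + 4357/852·R4.
Rank is 4 with 5 unknowns, leaving v free.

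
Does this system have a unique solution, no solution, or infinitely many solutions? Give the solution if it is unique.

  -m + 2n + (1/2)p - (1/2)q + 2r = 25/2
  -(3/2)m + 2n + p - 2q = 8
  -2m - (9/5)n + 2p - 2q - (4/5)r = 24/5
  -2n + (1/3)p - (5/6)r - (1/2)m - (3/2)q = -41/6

Row-reduce:
R1 ← R1 / (-1).
R2 ← R2 + 3/2·R1.
R3 ← R3 + 2·R1.
R4 ← R4 + 1/2·R1.
R2 ← R2 / (-1).
R1 ← R1 + 2·R2.
R3 ← R3 + 29/5·R2.
R4 ← R4 + 3·R2.
R3 ← R3 / (-9/20).
R1 ← R1 + 1·R3.
R2 ← R2 + 1/4·R3.
R4 ← R4 + 2/3·R3.
R4 ← R4 / (-365/54).
R1 ← R1 + 98/9·R4.
R2 ← R2 + 20/9·R4.
R3 ← R3 + 125/9·R4.
Rank is 4 with 5 unknowns, leaving r free.

infinitely many solutions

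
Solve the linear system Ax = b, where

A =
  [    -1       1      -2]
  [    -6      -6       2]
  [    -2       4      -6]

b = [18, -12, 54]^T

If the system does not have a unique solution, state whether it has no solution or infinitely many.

Row-reduce the augmented matrix:
R1 ← R1 / (-1).
R2 ← R2 + 6·R1.
R3 ← R3 + 2·R1.
R2 ← R2 / (-12).
R1 ← R1 + 1·R2.
R3 ← R3 − 2·R2.
R3 ← R3 / (1/3).
R1 ← R1 − 5/6·R3.
R2 ← R2 + 7/6·R3.
Reading off the reduced rows gives x_1 = -3, x_2 = 3, x_3 = -6.

x_1 = -3, x_2 = 3, x_3 = -6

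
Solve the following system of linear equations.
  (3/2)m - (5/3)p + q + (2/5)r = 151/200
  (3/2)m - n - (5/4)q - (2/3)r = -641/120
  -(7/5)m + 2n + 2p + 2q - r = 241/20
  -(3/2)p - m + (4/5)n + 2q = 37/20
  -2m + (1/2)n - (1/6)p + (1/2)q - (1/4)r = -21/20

Row-reduce the augmented matrix:
R1 ← R1 / (3/2).
R2 ← R2 − 3/2·R1.
R3 ← R3 + 7/5·R1.
R4 ← R4 + 1·R1.
R5 ← R5 + 2·R1.
R2 ← R2 / (-1).
R3 ← R3 − 2·R2.
R4 ← R4 − 4/5·R2.
R5 ← R5 − 1/2·R2.
R3 ← R3 / (34/9).
R1 ← R1 + 10/9·R3.
R2 ← R2 + 5/3·R3.
R4 ← R4 + 23/18·R3.
R5 ← R5 + 14/9·R3.
R4 ← R4 / (229/680).
R1 ← R1 − 7/34·R4.
R2 ← R2 − 53/34·R4.
R3 ← R3 + 141/340·R4.
R5 ← R5 − 43/680·R4.
R5 ← R5 / (-3782/3435).
R1 ← R1 − 88/229·R5.
R2 ← R2 − 9461/1374·R5.
R3 ← R3 + 596/229·R5.
R4 ← R4 + 15506/3435·R5.
Reading off the reduced rows gives m = 5/4, n = 2, p = 3, q = 3, r = 11/5.

m = 5/4, n = 2, p = 3, q = 3, r = 11/5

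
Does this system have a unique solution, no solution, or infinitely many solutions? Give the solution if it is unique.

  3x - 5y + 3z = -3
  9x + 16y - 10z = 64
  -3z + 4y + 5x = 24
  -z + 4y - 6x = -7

Row-reduce:
R1 ← R1 / (3).
R2 ← R2 − 9·R1.
R3 ← R3 − 5·R1.
R4 ← R4 + 6·R1.
R2 ← R2 / (31).
R1 ← R1 + 5/3·R2.
R3 ← R3 − 37/3·R2.
R4 ← R4 + 6·R2.
R3 ← R3 / (-41/93).
R1 ← R1 + 2/93·R3.
R2 ← R2 + 19/31·R3.
R4 ← R4 − 41/31·R3.
Row 4 reduces to 0 = 1, a contradiction. The system is inconsistent.

no solution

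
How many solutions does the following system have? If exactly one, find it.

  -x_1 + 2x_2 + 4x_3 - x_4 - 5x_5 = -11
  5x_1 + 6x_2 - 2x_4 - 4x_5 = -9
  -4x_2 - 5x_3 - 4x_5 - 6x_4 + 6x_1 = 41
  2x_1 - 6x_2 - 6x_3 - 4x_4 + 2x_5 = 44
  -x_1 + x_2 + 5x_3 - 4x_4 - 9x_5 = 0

infinitely many solutions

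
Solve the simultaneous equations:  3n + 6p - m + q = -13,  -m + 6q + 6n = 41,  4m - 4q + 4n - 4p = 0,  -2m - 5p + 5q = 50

m = -5, n = 3, p = -5, q = 3

Row-reduce the augmented matrix:
R1 ← R1 / (-1).
R2 ← R2 + 1·R1.
R3 ← R3 − 4·R1.
R4 ← R4 + 2·R1.
R2 ← R2 / (3).
R1 ← R1 + 3·R2.
R3 ← R3 − 16·R2.
R4 ← R4 + 6·R2.
R3 ← R3 / (52).
R1 ← R1 + 12·R3.
R2 ← R2 + 2·R3.
R4 ← R4 + 29·R3.
R4 ← R4 / (-73/39).
R1 ← R1 + 28/13·R4.
R2 ← R2 − 25/39·R4.
R3 ← R3 + 20/39·R4.
Reading off the reduced rows gives m = -5, n = 3, p = -5, q = 3.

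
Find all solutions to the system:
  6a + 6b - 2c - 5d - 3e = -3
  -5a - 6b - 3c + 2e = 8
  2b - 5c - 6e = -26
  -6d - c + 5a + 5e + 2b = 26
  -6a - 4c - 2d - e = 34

a = -6, b = 4, c = 2, d = -5, e = 4

Row-reduce the augmented matrix:
R1 ← R1 / (6).
R2 ← R2 + 5·R1.
R4 ← R4 − 5·R1.
R5 ← R5 + 6·R1.
R2 ← R2 / (-1).
R1 ← R1 − 1·R2.
R3 ← R3 − 2·R2.
R4 ← R4 + 3·R2.
R5 ← R5 − 6·R2.
R3 ← R3 / (-43/3).
R1 ← R1 + 5·R3.
R2 ← R2 − 14/3·R3.
R4 ← R4 − 44/3·R3.
R5 ← R5 + 34·R3.
R4 ← R4 / (92/43).
R1 ← R1 + 90/43·R4.
R2 ← R2 − 125/86·R4.
R3 ← R3 − 25/43·R4.
R5 ← R5 + 526/43·R4.
R5 ← R5 / (925/46).
R1 ← R1 − 149/46·R5.
R2 ← R2 + 557/184·R5.
R3 ← R3 + 1/92·R5.
R4 ← R4 − 79/92·R5.
Reading off the reduced rows gives a = -6, b = 4, c = 2, d = -5, e = 4.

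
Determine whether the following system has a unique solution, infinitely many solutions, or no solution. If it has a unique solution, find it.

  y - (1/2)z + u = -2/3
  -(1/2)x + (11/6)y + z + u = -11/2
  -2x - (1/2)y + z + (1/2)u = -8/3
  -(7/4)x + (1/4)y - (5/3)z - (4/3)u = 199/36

Row-reduce the augmented matrix:
Swap R1 and R2.
R1 ← R1 / (-1/2).
R3 ← R3 + 2·R1.
R4 ← R4 + 7/4·R1.
R1 ← R1 + 11/3·R2.
R3 ← R3 + 47/6·R2.
R4 ← R4 + 37/6·R2.
R3 ← R3 / (-83/12).
R1 ← R1 + 23/6·R3.
R2 ← R2 + 1/2·R3.
R4 ← R4 + 33/4·R3.
R4 ← R4 / (-955/249).
R1 ← R1 + 61/83·R4.
R2 ← R2 − 57/83·R4.
R3 ← R3 + 52/83·R4.
Reading off the reduced rows gives x = 0, y = -1, z = -8/3, u = -1.

x = 0, y = -1, z = -8/3, u = -1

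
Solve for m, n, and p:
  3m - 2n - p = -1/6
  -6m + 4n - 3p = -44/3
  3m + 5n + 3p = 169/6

m = 5/2, n = 7/3, p = 3

Row-reduce the augmented matrix:
R1 ← R1 / (3).
R2 ← R2 + 6·R1.
R3 ← R3 − 3·R1.
Swap R2 and R3.
R2 ← R2 / (7).
R1 ← R1 + 2/3·R2.
R3 ← R3 / (-5).
R1 ← R1 − 1/21·R3.
R2 ← R2 − 4/7·R3.
Reading off the reduced rows gives m = 5/2, n = 7/3, p = 3.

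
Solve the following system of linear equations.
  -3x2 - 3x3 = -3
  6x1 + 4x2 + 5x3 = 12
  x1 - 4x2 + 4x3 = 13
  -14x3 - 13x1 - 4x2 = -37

x1 = 1, x2 = -1, x3 = 2

Row-reduce the augmented matrix:
Swap R1 and R2.
R1 ← R1 / (6).
R3 ← R3 − 1·R1.
R4 ← R4 + 13·R1.
R2 ← R2 / (-3).
R1 ← R1 − 2/3·R2.
R3 ← R3 + 14/3·R2.
R4 ← R4 − 14/3·R2.
R3 ← R3 / (47/6).
R1 ← R1 − 1/6·R3.
R2 ← R2 − 1·R3.
R4 ← R4 + 47/6·R3.
R4 reduces to 0 = 0, so the extra equation is consistent.
Reading off the reduced rows gives x1 = 1, x2 = -1, x3 = 2.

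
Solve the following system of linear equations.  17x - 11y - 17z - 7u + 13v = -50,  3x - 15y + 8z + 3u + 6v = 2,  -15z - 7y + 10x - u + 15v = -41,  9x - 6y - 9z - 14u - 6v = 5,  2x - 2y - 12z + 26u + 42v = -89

no solution

Row-reduce:
R1 ← R1 / (17).
R2 ← R2 − 3·R1.
R3 ← R3 − 10·R1.
R4 ← R4 − 9·R1.
R5 ← R5 − 2·R1.
R2 ← R2 / (-222/17).
R1 ← R1 + 11/17·R2.
R3 ← R3 + 9/17·R2.
R4 ← R4 + 3/17·R2.
R5 ← R5 + 12/17·R2.
R3 ← R3 / (-403/74).
R1 ← R1 + 343/222·R3.
R2 ← R2 + 187/222·R3.
R4 ← R4 + 11/74·R3.
R5 ← R5 + 392/37·R3.
R4 ← R4 / (-4204/403).
R1 ← R1 + 1762/1209·R4.
R2 ← R2 + 943/1209·R4.
R3 ← R3 + 218/403·R4.
R5 ← R5 − 8408/403·R4.
Row 5 reduces to 0 = 3, a contradiction. The system is inconsistent.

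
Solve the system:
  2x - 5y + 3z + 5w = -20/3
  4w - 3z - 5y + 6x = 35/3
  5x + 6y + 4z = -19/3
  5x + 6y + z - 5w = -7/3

Row-reduce the augmented matrix:
R1 ← R1 / (2).
R2 ← R2 − 6·R1.
R3 ← R3 − 5·R1.
R4 ← R4 − 5·R1.
R2 ← R2 / (10).
R1 ← R1 + 5/2·R2.
R3 ← R3 − 37/2·R2.
R4 ← R4 − 37/2·R2.
R3 ← R3 / (187/10).
R1 ← R1 + 3/2·R3.
R2 ← R2 + 6/5·R3.
R4 ← R4 − 157/10·R3.
R4 ← R4 / (-1399/374).
R1 ← R1 − 71/187·R4.
R2 ← R2 + 223/374·R4.
R3 ← R3 − 157/374·R4.
Reading off the reduced rows gives x = 1/3, y = 2/3, z = -3, w = 1.

x = 1/3, y = 2/3, z = -3, w = 1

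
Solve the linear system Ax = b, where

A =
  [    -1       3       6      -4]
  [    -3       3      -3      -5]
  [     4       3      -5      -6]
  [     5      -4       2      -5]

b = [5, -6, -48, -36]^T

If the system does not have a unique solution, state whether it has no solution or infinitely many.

x_1 = -5, x_2 = 0, x_3 = 2, x_4 = 3

Row-reduce the augmented matrix:
R1 ← R1 / (-1).
R2 ← R2 + 3·R1.
R3 ← R3 − 4·R1.
R4 ← R4 − 5·R1.
R2 ← R2 / (-6).
R1 ← R1 + 3·R2.
R3 ← R3 − 15·R2.
R4 ← R4 − 11·R2.
R3 ← R3 / (-67/2).
R1 ← R1 − 9/2·R3.
R2 ← R2 − 7/2·R3.
R4 ← R4 + 13/2·R3.
R4 ← R4 / (-2270/201).
R1 ← R1 + 7/67·R4.
R2 ← R2 + 329/201·R4.
R3 ← R3 − 9/67·R4.
Reading off the reduced rows gives x_1 = -5, x_2 = 0, x_3 = 2, x_4 = 3.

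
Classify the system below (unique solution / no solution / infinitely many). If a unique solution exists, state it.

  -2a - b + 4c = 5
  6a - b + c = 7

Row-reduce:
R1 ← R1 / (-2).
R2 ← R2 − 6·R1.
R2 ← R2 / (-4).
R1 ← R1 − 1/2·R2.
Rank is 2 with 3 unknowns, leaving c free.

infinitely many solutions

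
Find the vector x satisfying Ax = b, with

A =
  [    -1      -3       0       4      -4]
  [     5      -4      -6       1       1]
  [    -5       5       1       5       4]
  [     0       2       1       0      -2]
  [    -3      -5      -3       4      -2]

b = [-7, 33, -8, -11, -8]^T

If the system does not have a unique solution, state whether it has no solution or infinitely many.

x_1 = 5, x_2 = -2, x_3 = 1, x_4 = 2, x_5 = 4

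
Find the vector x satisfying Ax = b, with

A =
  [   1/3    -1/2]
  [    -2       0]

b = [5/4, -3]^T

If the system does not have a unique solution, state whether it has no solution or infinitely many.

Row-reduce the augmented matrix:
R1 ← R1 / (1/3).
R2 ← R2 + 2·R1.
R2 ← R2 / (-3).
R1 ← R1 + 3/2·R2.
Reading off the reduced rows gives x_1 = 3/2, x_2 = -3/2.

x_1 = 3/2, x_2 = -3/2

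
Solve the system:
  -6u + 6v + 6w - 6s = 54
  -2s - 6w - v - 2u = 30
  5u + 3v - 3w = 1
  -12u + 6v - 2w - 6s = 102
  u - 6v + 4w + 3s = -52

u = -4, v = 4, w = -3, s = -4

Row-reduce the augmented matrix:
R1 ← R1 / (-6).
R2 ← R2 + 2·R1.
R3 ← R3 − 5·R1.
R4 ← R4 + 12·R1.
R5 ← R5 − 1·R1.
R2 ← R2 / (-3).
R1 ← R1 + 1·R2.
R3 ← R3 − 8·R2.
R4 ← R4 + 6·R2.
R5 ← R5 + 5·R2.
R3 ← R3 / (-58/3).
R1 ← R1 − 5/3·R3.
R2 ← R2 − 8/3·R3.
R4 ← R4 − 2·R3.
R5 ← R5 − 55/3·R3.
R4 ← R4 / (159/29).
R1 ← R1 − 33/58·R4.
R2 ← R2 + 20/29·R4.
R3 ← R3 − 15/58·R4.
R5 ← R5 + 159/58·R4.
R5 reduces to 0 = 0, so the extra equation is consistent.
Reading off the reduced rows gives u = -4, v = 4, w = -3, s = -4.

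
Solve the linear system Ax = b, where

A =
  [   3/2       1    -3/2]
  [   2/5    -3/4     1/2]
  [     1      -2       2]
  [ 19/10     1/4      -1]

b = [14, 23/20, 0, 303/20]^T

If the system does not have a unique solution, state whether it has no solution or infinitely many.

Row-reduce the augmented matrix:
R1 ← R1 / (3/2).
R2 ← R2 − 2/5·R1.
R3 ← R3 − 1·R1.
R4 ← R4 − 19/10·R1.
R2 ← R2 / (-61/60).
R1 ← R1 − 2/3·R2.
R3 ← R3 + 8/3·R2.
R4 ← R4 + 61/60·R2.
R3 ← R3 / (39/61).
R1 ← R1 + 25/61·R3.
R2 ← R2 + 54/61·R3.
R4 reduces to 0 = 0, so the extra equation is consistent.
Reading off the reduced rows gives x_1 = 6, x_2 = -1, x_3 = -4.

x_1 = 6, x_2 = -1, x_3 = -4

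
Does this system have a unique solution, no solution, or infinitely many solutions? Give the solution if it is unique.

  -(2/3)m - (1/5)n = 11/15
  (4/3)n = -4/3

Row-reduce the augmented matrix:
R1 ← R1 / (-2/3).
R2 ← R2 / (4/3).
R1 ← R1 − 3/10·R2.
Reading off the reduced rows gives m = -4/5, n = -1.

m = -4/5, n = -1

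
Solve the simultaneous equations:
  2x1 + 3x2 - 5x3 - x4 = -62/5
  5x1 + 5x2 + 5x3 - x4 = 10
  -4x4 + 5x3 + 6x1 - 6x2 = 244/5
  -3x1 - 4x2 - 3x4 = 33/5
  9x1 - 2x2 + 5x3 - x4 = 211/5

x1 = 14/5, x2 = -3, x3 = 2, x4 = -1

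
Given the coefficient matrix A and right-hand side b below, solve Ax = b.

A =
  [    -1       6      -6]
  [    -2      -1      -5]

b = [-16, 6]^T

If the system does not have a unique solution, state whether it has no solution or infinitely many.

Row-reduce:
R1 ← R1 / (-1).
R2 ← R2 + 2·R1.
R2 ← R2 / (-13).
R1 ← R1 + 6·R2.
Rank is 2 with 3 unknowns, leaving x_3 free.

infinitely many solutions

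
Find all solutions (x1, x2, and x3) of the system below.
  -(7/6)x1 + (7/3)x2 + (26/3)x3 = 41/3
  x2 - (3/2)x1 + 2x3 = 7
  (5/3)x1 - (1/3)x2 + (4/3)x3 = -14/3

no solution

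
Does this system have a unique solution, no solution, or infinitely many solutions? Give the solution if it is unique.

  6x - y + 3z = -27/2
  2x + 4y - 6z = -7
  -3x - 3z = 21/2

Row-reduce the augmented matrix:
R1 ← R1 / (6).
R2 ← R2 − 2·R1.
R3 ← R3 + 3·R1.
R2 ← R2 / (13/3).
R1 ← R1 + 1/6·R2.
R3 ← R3 + 1/2·R2.
R3 ← R3 / (-30/13).
R1 ← R1 − 3/13·R3.
R2 ← R2 + 21/13·R3.
Reading off the reduced rows gives x = -2, y = -3, z = -3/2.

x = -2, y = -3, z = -3/2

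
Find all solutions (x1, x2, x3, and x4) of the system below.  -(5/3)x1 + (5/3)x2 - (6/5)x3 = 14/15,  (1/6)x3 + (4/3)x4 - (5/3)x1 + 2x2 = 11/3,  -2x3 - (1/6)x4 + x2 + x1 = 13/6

infinitely many solutions

Row-reduce:
R1 ← R1 / (-5/3).
R2 ← R2 + 5/3·R1.
R3 ← R3 − 1·R1.
R2 ← R2 / (1/3).
R1 ← R1 + 1·R2.
R3 ← R3 − 2·R2.
R3 ← R3 / (-273/25).
R1 ← R1 − 241/50·R3.
R2 ← R2 − 41/10·R3.
Rank is 3 with 4 unknowns, leaving x4 free.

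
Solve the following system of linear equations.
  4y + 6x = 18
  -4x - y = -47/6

From equation 2: y = 47/6 − 4·x.
Substitute into equation 1 and solve: x = 4/3.
Then y = 5/2.

x = 4/3, y = 5/2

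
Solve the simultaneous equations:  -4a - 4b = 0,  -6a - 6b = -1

Row-reduce:
R1 ← R1 / (-4).
R2 ← R2 + 6·R1.
Row 2 reduces to 0 = -1, a contradiction. The system is inconsistent.

no solution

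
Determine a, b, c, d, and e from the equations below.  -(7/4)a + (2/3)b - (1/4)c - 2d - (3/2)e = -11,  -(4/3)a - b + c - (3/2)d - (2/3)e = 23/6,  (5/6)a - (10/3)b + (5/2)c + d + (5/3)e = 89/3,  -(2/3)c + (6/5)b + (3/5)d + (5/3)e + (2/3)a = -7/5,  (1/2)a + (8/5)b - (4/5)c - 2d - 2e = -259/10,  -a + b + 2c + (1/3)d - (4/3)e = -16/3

a = -3, b = -6, c = 1, d = 3, e = 4

Row-reduce the augmented matrix:
R1 ← R1 / (-7/4).
R2 ← R2 + 4/3·R1.
R3 ← R3 − 5/6·R1.
R4 ← R4 − 2/3·R1.
R5 ← R5 − 1/2·R1.
R6 ← R6 + 1·R1.
R2 ← R2 / (-95/63).
R1 ← R1 + 8/21·R2.
R3 ← R3 + 190/63·R2.
R4 ← R4 − 458/315·R2.
R5 ← R5 − 188/105·R2.
R6 ← R6 − 13/21·R2.
Swap R3 and R4.
R3 ← R3 / (22/57).
R1 ← R1 + 3/19·R3.
R2 ← R2 + 15/19·R3.
R5 ← R5 − 103/190·R3.
R6 ← R6 − 50/19·R3.
Swap R4 and R5.
R4 ← R4 / (-587/250).
R1 ← R1 − 27/25·R4.
R2 ← R2 + 3/10·R4.
R3 ← R3 + 9/25·R4.
R6 ← R6 − 73/30·R4.
Swap R5 and R6.
R5 ← R5 / (-389285/25828).
R1 ← R1 + 3154/6457·R5.
R2 ← R2 − 87315/25828·R5.
R3 ← R3 − 30010/6457·R5.
R4 ← R4 − 22255/12914·R5.
R6 reduces to 0 = 0, so the extra equation is consistent.
Reading off the reduced rows gives a = -3, b = -6, c = 1, d = 3, e = 4.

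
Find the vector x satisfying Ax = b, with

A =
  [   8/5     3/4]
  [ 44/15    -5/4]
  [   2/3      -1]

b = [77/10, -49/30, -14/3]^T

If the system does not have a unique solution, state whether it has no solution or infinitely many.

Row-reduce the augmented matrix:
R1 ← R1 / (8/5).
R2 ← R2 − 44/15·R1.
R3 ← R3 − 2/3·R1.
R2 ← R2 / (-21/8).
R1 ← R1 − 15/32·R2.
R3 ← R3 + 21/16·R2.
R3 reduces to 0 = 0, so the extra equation is consistent.
Reading off the reduced rows gives x_1 = 2, x_2 = 6.

x_1 = 2, x_2 = 6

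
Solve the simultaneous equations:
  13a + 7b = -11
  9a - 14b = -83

Row-reduce the augmented matrix:
R1 ← R1 / (13).
R2 ← R2 − 9·R1.
R2 ← R2 / (-245/13).
R1 ← R1 − 7/13·R2.
Reading off the reduced rows gives a = -3, b = 4.

a = -3, b = 4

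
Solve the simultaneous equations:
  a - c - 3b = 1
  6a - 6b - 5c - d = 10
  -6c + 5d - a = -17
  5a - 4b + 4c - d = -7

Row-reduce the augmented matrix:
R2 ← R2 − 6·R1.
R3 ← R3 + 1·R1.
R4 ← R4 − 5·R1.
R2 ← R2 / (12).
R1 ← R1 + 3·R2.
R3 ← R3 + 3·R2.
R4 ← R4 − 11·R2.
R3 ← R3 / (-27/4).
R1 ← R1 + 3/4·R3.
R2 ← R2 − 1/12·R3.
R4 ← R4 − 97/12·R3.
R4 ← R4 / (454/81).
R1 ← R1 + 7/9·R4.
R2 ← R2 + 2/81·R4.
R3 ← R3 + 19/27·R4.
Reading off the reduced rows gives a = -1, b = 0, c = -2, d = -6.

a = -1, b = 0, c = -2, d = -6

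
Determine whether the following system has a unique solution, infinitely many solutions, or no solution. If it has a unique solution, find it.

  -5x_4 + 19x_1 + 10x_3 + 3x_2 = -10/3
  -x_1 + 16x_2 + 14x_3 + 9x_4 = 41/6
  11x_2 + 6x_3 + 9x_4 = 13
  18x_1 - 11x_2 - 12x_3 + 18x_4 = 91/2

Row-reduce the augmented matrix:
R1 ← R1 / (19).
R2 ← R2 + 1·R1.
R4 ← R4 − 18·R1.
R2 ← R2 / (307/19).
R1 ← R1 − 3/19·R2.
R3 ← R3 − 11·R2.
R4 ← R4 + 263/19·R2.
R3 ← R3 / (-1194/307).
R1 ← R1 − 118/307·R3.
R2 ← R2 − 276/307·R3.
R4 ← R4 + 2772/307·R3.
R4 ← R4 / (4604/199).
R1 ← R1 + 28/597·R4.
R2 ← R2 − 248/199·R4.
R3 ← R3 + 937/1194·R4.
Reading off the reduced rows gives x_1 = 2/3, x_2 = 1/2, x_3 = -1, x_4 = 3/2.

x_1 = 2/3, x_2 = 1/2, x_3 = -1, x_4 = 3/2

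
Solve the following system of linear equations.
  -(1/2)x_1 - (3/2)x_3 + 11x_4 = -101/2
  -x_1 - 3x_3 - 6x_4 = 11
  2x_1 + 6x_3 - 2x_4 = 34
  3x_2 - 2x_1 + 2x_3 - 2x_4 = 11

infinitely many solutions

Row-reduce:
R1 ← R1 / (-1/2).
R2 ← R2 + 1·R1.
R3 ← R3 − 2·R1.
R4 ← R4 + 2·R1.
Swap R2 and R4.
R2 ← R2 / (3).
R3 ← R3 / (42).
R1 ← R1 + 22·R3.
R2 ← R2 + 46/3·R3.
R4 ← R4 + 28·R3.
Rank is 3 with 4 unknowns, leaving x_3 free.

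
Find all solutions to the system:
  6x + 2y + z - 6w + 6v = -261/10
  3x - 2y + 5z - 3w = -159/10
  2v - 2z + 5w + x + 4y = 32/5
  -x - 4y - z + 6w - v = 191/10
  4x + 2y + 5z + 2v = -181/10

x = 0, y = -1, z = -5/2, w = 9/5, v = -9/5

Row-reduce the augmented matrix:
R1 ← R1 / (6).
R2 ← R2 − 3·R1.
R3 ← R3 − 1·R1.
R4 ← R4 + 1·R1.
R5 ← R5 − 4·R1.
R2 ← R2 / (-3).
R1 ← R1 − 1/3·R2.
R3 ← R3 − 11/3·R2.
R4 ← R4 + 11/3·R2.
R5 ← R5 − 2/3·R2.
R3 ← R3 / (10/3).
R1 ← R1 − 2/3·R3.
R2 ← R2 + 3/2·R3.
R4 ← R4 + 19/3·R3.
R5 ← R5 − 16/3·R3.
R4 ← R4 / (82/5).
R1 ← R1 + 11/5·R4.
R2 ← R2 − 27/10·R4.
R3 ← R3 − 9/5·R4.
R5 ← R5 + 28/5·R4.
R5 ← R5 / (46/41).
R1 ← R1 − 83/82·R5.
R2 ← R2 − 5/164·R5.
R3 ← R3 + 53/82·R5.
R4 ← R4 + 7/82·R5.
Reading off the reduced rows gives x = 0, y = -1, z = -5/2, w = 9/5, v = -9/5.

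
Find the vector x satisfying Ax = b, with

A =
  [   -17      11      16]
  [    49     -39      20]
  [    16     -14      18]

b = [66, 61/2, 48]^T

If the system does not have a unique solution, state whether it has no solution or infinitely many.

no solution

Row-reduce:
R1 ← R1 / (-17).
R2 ← R2 − 49·R1.
R3 ← R3 − 16·R1.
R2 ← R2 / (-124/17).
R1 ← R1 + 11/17·R2.
R3 ← R3 + 62/17·R2.
Row 3 reduces to 0 = -1/4, a contradiction. The system is inconsistent.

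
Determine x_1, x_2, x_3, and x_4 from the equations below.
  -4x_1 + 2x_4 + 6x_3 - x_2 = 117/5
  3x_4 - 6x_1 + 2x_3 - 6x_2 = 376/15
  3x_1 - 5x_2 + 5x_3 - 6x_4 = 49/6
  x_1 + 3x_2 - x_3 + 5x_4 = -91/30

Row-reduce the augmented matrix:
R1 ← R1 / (-4).
R2 ← R2 + 6·R1.
R3 ← R3 − 3·R1.
R4 ← R4 − 1·R1.
R2 ← R2 / (-9/2).
R1 ← R1 − 1/4·R2.
R3 ← R3 + 23/4·R2.
R4 ← R4 − 11/4·R2.
R3 ← R3 / (166/9).
R1 ← R1 + 17/9·R3.
R2 ← R2 − 14/9·R3.
R4 ← R4 + 34/9·R3.
R4 ← R4 / (380/83).
R1 ← R1 + 319/332·R4.
R2 ← R2 − 63/166·R4.
R3 ← R3 + 81/332·R4.
Reading off the reduced rows gives x_1 = -3/2, x_2 = -7/5, x_3 = 7/3, x_4 = 1.

x_1 = -3/2, x_2 = -7/5, x_3 = 7/3, x_4 = 1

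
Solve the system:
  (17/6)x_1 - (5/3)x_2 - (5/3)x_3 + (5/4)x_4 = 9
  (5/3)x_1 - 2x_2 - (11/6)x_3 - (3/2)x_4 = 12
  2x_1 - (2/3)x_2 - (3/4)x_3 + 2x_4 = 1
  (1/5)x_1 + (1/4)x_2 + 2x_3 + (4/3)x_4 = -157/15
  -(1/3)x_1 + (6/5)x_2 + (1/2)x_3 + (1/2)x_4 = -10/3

Row-reduce:
R1 ← R1 / (17/6).
R2 ← R2 − 5/3·R1.
R3 ← R3 − 2·R1.
R4 ← R4 − 1/5·R1.
R5 ← R5 + 1/3·R1.
R2 ← R2 / (-52/51).
R1 ← R1 + 10/17·R2.
R3 ← R3 − 26/51·R2.
R4 ← R4 − 25/68·R2.
R5 ← R5 − 256/255·R2.
Swap R3 and R4.
R3 ← R3 / (753/416).
R1 ← R1 + 5/52·R3.
R2 ← R2 − 87/104·R3.
R5 ← R5 + 209/390·R3.
Swap R4 and R5.
R4 ← R4 / (-48247/33885).
R1 ← R1 − 7925/4518·R4.
R2 ← R2 − 1498/753·R4.
R3 ← R3 − 548/2259·R4.
Row 5 reduces to 0 = -2, a contradiction. The system is inconsistent.

no solution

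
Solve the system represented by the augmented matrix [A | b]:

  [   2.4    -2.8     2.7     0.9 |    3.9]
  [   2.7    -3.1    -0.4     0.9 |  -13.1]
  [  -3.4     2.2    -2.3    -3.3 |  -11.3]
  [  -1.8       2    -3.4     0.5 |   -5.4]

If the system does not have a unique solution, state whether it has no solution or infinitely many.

Row-reduce the augmented matrix:
R1 ← R1 / (12/5).
R2 ← R2 − 27/10·R1.
R3 ← R3 + 17/5·R1.
R4 ← R4 + 9/5·R1.
R2 ← R2 / (1/20).
R1 ← R1 + 7/6·R2.
R3 ← R3 + 53/30·R2.
R4 ← R4 + 1/10·R2.
R3 ← R3 / (-1799/15).
R1 ← R1 + 949/12·R3.
R2 ← R2 + 275/4·R3.
R4 ← R4 + 33/4·R3.
R4 ← R4 / (49031/35980).
R1 ← R1 − 12279/7196·R4.
R2 ← R2 − 8559/7196·R4.
R3 ← R3 − 90/1799·R4.
Reading off the reduced rows gives x_1 = -2, x_2 = 3, x_3 = 5, x_4 = 4.

x_1 = -2, x_2 = 3, x_3 = 5, x_4 = 4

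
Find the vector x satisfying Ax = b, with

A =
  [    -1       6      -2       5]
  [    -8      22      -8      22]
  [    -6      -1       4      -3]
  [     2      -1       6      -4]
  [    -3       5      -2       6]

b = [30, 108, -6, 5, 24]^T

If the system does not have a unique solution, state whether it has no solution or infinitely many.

Row-reduce the augmented matrix:
R1 ← R1 / (-1).
R2 ← R2 + 8·R1.
R3 ← R3 + 6·R1.
R4 ← R4 − 2·R1.
R5 ← R5 + 3·R1.
R2 ← R2 / (-26).
R1 ← R1 + 6·R2.
R3 ← R3 + 37·R2.
R4 ← R4 − 11·R2.
R5 ← R5 + 13·R2.
R3 ← R3 / (60/13).
R1 ← R1 − 2/13·R3.
R2 ← R2 + 4/13·R3.
R4 ← R4 − 70/13·R3.
R4 ← R4 / (7).
R1 ← R1 + 3/5·R4.
R2 ← R2 − 1/5·R4.
R3 ← R3 + 8/5·R4.
R5 reduces to 0 = 0, so the extra equation is consistent.
Reading off the reduced rows gives x_1 = 1, x_2 = 5, x_3 = 2, x_4 = 1.

x_1 = 1, x_2 = 5, x_3 = 2, x_4 = 1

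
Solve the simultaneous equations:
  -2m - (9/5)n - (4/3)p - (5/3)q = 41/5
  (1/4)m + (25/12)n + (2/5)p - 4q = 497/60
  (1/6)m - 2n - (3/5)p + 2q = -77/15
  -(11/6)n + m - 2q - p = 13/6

no solution

Row-reduce:
R1 ← R1 / (-2).
R2 ← R2 − 1/4·R1.
R3 ← R3 − 1/6·R1.
R4 ← R4 − 1·R1.
R2 ← R2 / (223/120).
R1 ← R1 − 9/10·R2.
R3 ← R3 + 43/20·R2.
R4 ← R4 + 41/15·R2.
R3 ← R3 / (-4427/10035).
R1 ← R1 − 1852/3345·R3.
R2 ← R2 − 28/223·R3.
R4 ← R4 + 4427/3345·R3.
Row 4 reduces to 0 = 1, a contradiction. The system is inconsistent.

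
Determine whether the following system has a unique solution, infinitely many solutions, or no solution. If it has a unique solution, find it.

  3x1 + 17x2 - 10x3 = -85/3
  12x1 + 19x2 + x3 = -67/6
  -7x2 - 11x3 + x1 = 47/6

Row-reduce the augmented matrix:
R1 ← R1 / (3).
R2 ← R2 − 12·R1.
R3 ← R3 − 1·R1.
R2 ← R2 / (-49).
R1 ← R1 − 17/3·R2.
R3 ← R3 + 38/3·R2.
R3 ← R3 / (-895/49).
R1 ← R1 − 69/49·R3.
R2 ← R2 + 41/49·R3.
Reading off the reduced rows gives x1 = 5/3, x2 = -5/3, x3 = 1/2.

x1 = 5/3, x2 = -5/3, x3 = 1/2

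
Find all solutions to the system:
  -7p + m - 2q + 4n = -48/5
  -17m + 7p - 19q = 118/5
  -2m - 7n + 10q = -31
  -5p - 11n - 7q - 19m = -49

m = 2, n = 1, p = 14/5, q = -2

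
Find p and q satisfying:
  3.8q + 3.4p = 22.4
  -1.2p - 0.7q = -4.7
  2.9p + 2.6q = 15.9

Row-reduce the augmented matrix:
R1 ← R1 / (17/5).
R2 ← R2 + 6/5·R1.
R3 ← R3 − 29/10·R1.
R2 ← R2 / (109/170).
R1 ← R1 − 19/17·R2.
R3 ← R3 + 109/170·R2.
R3 reduces to 0 = 0, so the extra equation is consistent.
Reading off the reduced rows gives p = 1, q = 5.

p = 1, q = 5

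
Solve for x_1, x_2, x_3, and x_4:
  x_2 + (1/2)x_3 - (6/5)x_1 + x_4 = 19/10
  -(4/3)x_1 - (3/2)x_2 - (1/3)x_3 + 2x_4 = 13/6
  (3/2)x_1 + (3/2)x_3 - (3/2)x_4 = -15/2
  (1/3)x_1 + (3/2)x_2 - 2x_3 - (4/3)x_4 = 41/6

Row-reduce the augmented matrix:
R1 ← R1 / (-6/5).
R2 ← R2 + 4/3·R1.
R3 ← R3 − 3/2·R1.
R4 ← R4 − 1/3·R1.
R2 ← R2 / (-47/18).
R1 ← R1 + 5/6·R2.
R3 ← R3 − 5/4·R2.
R4 ← R4 − 16/9·R2.
R3 ← R3 / (639/376).
R1 ← R1 + 25/188·R3.
R2 ← R2 − 16/47·R3.
R4 ← R4 + 1391/564·R3.
R4 ← R4 / (-125/639).
R1 ← R1 + 235/213·R4.
R2 ← R2 + 80/213·R4.
R3 ← R3 − 22/213·R4.
Reading off the reduced rows gives x_1 = -2, x_2 = 1, x_3 = -3, x_4 = 0.

x_1 = -2, x_2 = 1, x_3 = -3, x_4 = 0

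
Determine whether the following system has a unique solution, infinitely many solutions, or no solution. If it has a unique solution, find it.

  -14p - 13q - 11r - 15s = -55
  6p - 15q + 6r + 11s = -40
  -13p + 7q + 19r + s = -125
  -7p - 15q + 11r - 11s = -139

Row-reduce the augmented matrix:
R1 ← R1 / (-14).
R2 ← R2 − 6·R1.
R3 ← R3 + 13·R1.
R4 ← R4 + 7·R1.
R2 ← R2 / (-144/7).
R1 ← R1 − 13/14·R2.
R3 ← R3 − 267/14·R2.
R4 ← R4 + 17/2·R2.
R3 ← R3 / (973/32).
R1 ← R1 − 27/32·R3.
R2 ← R2 + 1/16·R3.
R4 ← R4 − 511/32·R3.
R4 ← R4 / (-19334/1251).
R1 ← R1 − 6532/8757·R4.
R2 ← R2 + 1601/8757·R4.
R3 ← R3 − 1840/2919·R4.
Reading off the reduced rows gives p = 4, q = 3, r = -5, s = 1.

p = 4, q = 3, r = -5, s = 1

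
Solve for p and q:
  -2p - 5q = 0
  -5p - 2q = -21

Row-reduce the augmented matrix:
R1 ← R1 / (-2).
R2 ← R2 + 5·R1.
R2 ← R2 / (21/2).
R1 ← R1 − 5/2·R2.
Reading off the reduced rows gives p = 5, q = -2.

p = 5, q = -2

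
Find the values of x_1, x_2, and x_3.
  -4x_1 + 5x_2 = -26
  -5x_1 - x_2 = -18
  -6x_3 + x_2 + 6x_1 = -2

Row-reduce the augmented matrix:
R1 ← R1 / (-4).
R2 ← R2 + 5·R1.
R3 ← R3 − 6·R1.
R2 ← R2 / (-29/4).
R1 ← R1 + 5/4·R2.
R3 ← R3 − 17/2·R2.
R3 ← R3 / (-6).
Reading off the reduced rows gives x_1 = 4, x_2 = -2, x_3 = 4.

x_1 = 4, x_2 = -2, x_3 = 4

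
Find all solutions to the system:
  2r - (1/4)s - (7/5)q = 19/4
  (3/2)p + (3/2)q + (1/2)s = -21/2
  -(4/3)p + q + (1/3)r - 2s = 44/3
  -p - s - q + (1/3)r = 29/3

p = -6, q = 0, r = 2, s = -3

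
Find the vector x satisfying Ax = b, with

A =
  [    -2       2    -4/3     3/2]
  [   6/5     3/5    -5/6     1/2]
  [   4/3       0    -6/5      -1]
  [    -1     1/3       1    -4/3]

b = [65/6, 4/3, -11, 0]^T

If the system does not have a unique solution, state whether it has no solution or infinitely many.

Row-reduce the augmented matrix:
R1 ← R1 / (-2).
R2 ← R2 − 6/5·R1.
R3 ← R3 − 4/3·R1.
R4 ← R4 + 1·R1.
R2 ← R2 / (9/5).
R1 ← R1 + 1·R2.
R3 ← R3 − 4/3·R2.
R4 ← R4 + 2/3·R2.
R3 ← R3 / (-356/405).
R1 ← R1 + 13/54·R3.
R2 ← R2 + 49/54·R3.
R4 ← R4 − 86/81·R3.
R4 ← R4 / (-1003/356).
R1 ← R1 − 111/356·R4.
R2 ← R2 − 329/178·R4.
R3 ← R3 − 105/89·R4.
Reading off the reduced rows gives x_1 = 0, x_2 = 5, x_3 = 5, x_4 = 5.

x_1 = 0, x_2 = 5, x_3 = 5, x_4 = 5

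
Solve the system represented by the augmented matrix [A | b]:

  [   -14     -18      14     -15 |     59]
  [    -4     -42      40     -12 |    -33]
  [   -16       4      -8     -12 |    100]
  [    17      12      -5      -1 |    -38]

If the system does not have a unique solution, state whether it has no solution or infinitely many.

no solution

Row-reduce:
R1 ← R1 / (-14).
R2 ← R2 + 4·R1.
R3 ← R3 + 16·R1.
R4 ← R4 − 17·R1.
R2 ← R2 / (-258/7).
R1 ← R1 − 9/7·R2.
R3 ← R3 − 172/7·R2.
R4 ← R4 + 69/7·R2.
Swap R3 and R4.
R3 ← R3 / (102/43).
R1 ← R1 − 11/43·R3.
R2 ← R2 + 42/43·R3.
Row 4 reduces to 0 = -2/3, a contradiction. The system is inconsistent.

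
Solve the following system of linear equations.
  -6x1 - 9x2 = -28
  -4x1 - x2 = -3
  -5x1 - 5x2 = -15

Row-reduce:
R1 ← R1 / (-6).
R2 ← R2 + 4·R1.
R3 ← R3 + 5·R1.
R2 ← R2 / (5).
R1 ← R1 − 3/2·R2.
R3 ← R3 − 5/2·R2.
Row 3 reduces to 0 = 1/2, a contradiction. The system is inconsistent.

no solution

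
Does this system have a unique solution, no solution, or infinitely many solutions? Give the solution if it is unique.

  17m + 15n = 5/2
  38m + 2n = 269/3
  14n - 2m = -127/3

m = 5/2, n = -8/3

Row-reduce the augmented matrix:
R1 ← R1 / (17).
R2 ← R2 − 38·R1.
R3 ← R3 + 2·R1.
R2 ← R2 / (-536/17).
R1 ← R1 − 15/17·R2.
R3 ← R3 − 268/17·R2.
R3 reduces to 0 = 0, so the extra equation is consistent.
Reading off the reduced rows gives m = 5/2, n = -8/3.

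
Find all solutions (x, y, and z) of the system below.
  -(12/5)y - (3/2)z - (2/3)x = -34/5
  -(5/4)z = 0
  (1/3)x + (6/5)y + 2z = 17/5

infinitely many solutions

Row-reduce:
R1 ← R1 / (-2/3).
R3 ← R3 − 1/3·R1.
R2 ← R2 / (-5/4).
R1 ← R1 − 9/4·R2.
R3 ← R3 − 5/4·R2.
Rank is 2 with 3 unknowns, leaving y free.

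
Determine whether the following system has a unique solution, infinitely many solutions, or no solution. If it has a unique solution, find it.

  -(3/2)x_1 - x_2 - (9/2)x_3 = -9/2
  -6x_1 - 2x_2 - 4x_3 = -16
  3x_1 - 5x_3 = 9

Row-reduce:
R1 ← R1 / (-3/2).
R2 ← R2 + 6·R1.
R3 ← R3 − 3·R1.
R2 ← R2 / (2).
R1 ← R1 − 2/3·R2.
R3 ← R3 + 2·R2.
Row 3 reduces to 0 = 2, a contradiction. The system is inconsistent.

no solution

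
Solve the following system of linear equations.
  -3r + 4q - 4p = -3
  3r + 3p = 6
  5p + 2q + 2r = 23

p = 5, q = 2, r = -3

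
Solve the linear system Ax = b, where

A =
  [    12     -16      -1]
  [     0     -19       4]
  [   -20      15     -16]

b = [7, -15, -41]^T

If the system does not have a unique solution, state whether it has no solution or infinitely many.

Row-reduce the augmented matrix:
R1 ← R1 / (12).
R3 ← R3 + 20·R1.
R2 ← R2 / (-19).
R1 ← R1 + 4/3·R2.
R3 ← R3 + 35/3·R2.
R3 ← R3 / (-1147/57).
R1 ← R1 + 83/228·R3.
R2 ← R2 + 4/19·R3.
Reading off the reduced rows gives x_1 = 2, x_2 = 1, x_3 = 1.

x_1 = 2, x_2 = 1, x_3 = 1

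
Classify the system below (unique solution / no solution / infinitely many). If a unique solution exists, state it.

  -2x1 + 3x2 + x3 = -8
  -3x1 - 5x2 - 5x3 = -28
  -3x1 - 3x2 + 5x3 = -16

x1 = 6, x2 = 1, x3 = 1

Row-reduce the augmented matrix:
R1 ← R1 / (-2).
R2 ← R2 + 3·R1.
R3 ← R3 + 3·R1.
R2 ← R2 / (-19/2).
R1 ← R1 + 3/2·R2.
R3 ← R3 + 15/2·R2.
R3 ← R3 / (164/19).
R1 ← R1 − 10/19·R3.
R2 ← R2 − 13/19·R3.
Reading off the reduced rows gives x1 = 6, x2 = 1, x3 = 1.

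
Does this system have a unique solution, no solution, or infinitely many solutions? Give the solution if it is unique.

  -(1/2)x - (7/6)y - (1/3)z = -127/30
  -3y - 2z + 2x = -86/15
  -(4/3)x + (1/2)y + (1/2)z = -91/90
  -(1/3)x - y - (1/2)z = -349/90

x = 7/3, y = 2, z = 11/5

Row-reduce the augmented matrix:
R1 ← R1 / (-1/2).
R2 ← R2 − 2·R1.
R3 ← R3 + 4/3·R1.
R4 ← R4 + 1/3·R1.
R2 ← R2 / (-23/3).
R1 ← R1 − 7/3·R2.
R3 ← R3 − 65/18·R2.
R4 ← R4 + 2/9·R2.
R3 ← R3 / (-25/138).
R1 ← R1 + 8/23·R3.
R2 ← R2 − 10/23·R3.
R4 ← R4 + 25/138·R3.
R4 reduces to 0 = 0, so the extra equation is consistent.
Reading off the reduced rows gives x = 7/3, y = 2, z = 11/5.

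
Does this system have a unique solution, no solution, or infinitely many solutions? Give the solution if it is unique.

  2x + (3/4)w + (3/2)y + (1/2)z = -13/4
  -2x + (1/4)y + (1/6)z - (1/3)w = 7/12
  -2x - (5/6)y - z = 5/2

infinitely many solutions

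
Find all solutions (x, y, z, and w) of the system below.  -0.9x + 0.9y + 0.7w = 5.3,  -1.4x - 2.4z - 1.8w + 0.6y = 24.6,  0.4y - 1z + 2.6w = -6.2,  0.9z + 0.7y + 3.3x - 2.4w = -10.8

Row-reduce the augmented matrix:
R1 ← R1 / (-9/10).
R2 ← R2 + 7/5·R1.
R4 ← R4 − 33/10·R1.
R2 ← R2 / (-4/5).
R1 ← R1 + 1·R2.
R3 ← R3 − 2/5·R2.
R4 ← R4 − 4·R2.
R3 ← R3 / (-11/5).
R1 ← R1 − 3·R3.
R2 ← R2 − 3·R3.
R4 ← R4 + 111/10·R3.
R4 ← R4 / (-19907/990).
R1 ← R1 − 97/22·R4.
R2 ← R2 − 1027/198·R4.
R3 ← R3 + 52/99·R4.
Reading off the reduced rows gives x = -6, y = 3, z = -3, w = -4.

x = -6, y = 3, z = -3, w = -4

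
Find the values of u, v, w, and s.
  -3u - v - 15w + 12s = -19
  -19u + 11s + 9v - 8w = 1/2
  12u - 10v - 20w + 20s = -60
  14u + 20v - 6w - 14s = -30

Row-reduce the augmented matrix:
R1 ← R1 / (-3).
R2 ← R2 + 19·R1.
R3 ← R3 − 12·R1.
R4 ← R4 − 14·R1.
R2 ← R2 / (46/3).
R1 ← R1 − 1/3·R2.
R3 ← R3 + 14·R2.
R4 ← R4 − 46/3·R2.
R3 ← R3 / (-13/23).
R1 ← R1 − 143/46·R3.
R2 ← R2 − 261/46·R3.
R4 ← R4 + 163·R3.
R4 ← R4 / (-31046/13).
R1 ← R1 − 45·R4.
R2 ← R2 − 1074/13·R4.
R3 ← R3 + 199/13·R4.
Reading off the reduced rows gives u = -5/2, v = -2, w = -1/2, s = -3.

u = -5/2, v = -2, w = -1/2, s = -3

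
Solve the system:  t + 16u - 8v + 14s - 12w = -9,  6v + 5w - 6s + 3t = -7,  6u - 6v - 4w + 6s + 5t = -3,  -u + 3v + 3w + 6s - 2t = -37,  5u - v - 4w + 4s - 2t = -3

Row-reduce:
R1 ← R1 / (16).
R3 ← R3 − 6·R1.
R4 ← R4 + 1·R1.
R5 ← R5 − 5·R1.
R2 ← R2 / (6).
R1 ← R1 + 1/2·R2.
R3 ← R3 + 3·R2.
R4 ← R4 − 5/2·R2.
R5 ← R5 − 3/2·R2.
R3 ← R3 / (3).
R1 ← R1 + 1/3·R3.
R2 ← R2 − 5/6·R3.
R4 ← R4 − 1/6·R3.
R5 ← R5 + 3/2·R3.
R4 ← R4 / (19/2).
R1 ← R1 − 1/8·R4.
R2 ← R2 + 3/8·R4.
R3 ← R3 + 3/4·R4.
Rank is 4 with 5 unknowns, leaving t free.

infinitely many solutions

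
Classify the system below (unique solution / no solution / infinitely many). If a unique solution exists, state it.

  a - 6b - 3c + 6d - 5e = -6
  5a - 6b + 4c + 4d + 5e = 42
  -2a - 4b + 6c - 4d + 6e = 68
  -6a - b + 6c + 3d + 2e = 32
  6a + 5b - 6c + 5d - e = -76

a = 0, b = -5, c = 6, d = -3, e = 0

Row-reduce the augmented matrix:
R2 ← R2 − 5·R1.
R3 ← R3 + 2·R1.
R4 ← R4 + 6·R1.
R5 ← R5 − 6·R1.
R2 ← R2 / (24).
R1 ← R1 + 6·R2.
R3 ← R3 + 16·R2.
R4 ← R4 + 37·R2.
R5 ← R5 − 41·R2.
R3 ← R3 / (38/3).
R1 ← R1 − 7/4·R3.
R2 ← R2 − 19/24·R3.
R4 ← R4 − 415/24·R3.
R5 ← R5 + 491/24·R3.
R4 ← R4 / (443/38).
R1 ← R1 − 15/19·R4.
R2 ← R2 + 1/2·R4.
R3 ← R3 + 14/19·R4.
R5 ← R5 + 63/38·R4.
R5 ← R5 / (1365/443).
R1 ← R1 − 236/443·R5.
R2 ← R2 − 85/886·R5.
R3 ← R3 − 459/443·R5.
R4 ← R4 + 273/886·R5.
Reading off the reduced rows gives a = 0, b = -5, c = 6, d = -3, e = 0.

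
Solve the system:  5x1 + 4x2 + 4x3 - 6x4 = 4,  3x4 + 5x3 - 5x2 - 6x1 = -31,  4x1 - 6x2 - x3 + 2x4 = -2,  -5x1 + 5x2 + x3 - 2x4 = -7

Row-reduce the augmented matrix:
R1 ← R1 / (5).
R2 ← R2 + 6·R1.
R3 ← R3 − 4·R1.
R4 ← R4 + 5·R1.
R2 ← R2 / (-1/5).
R1 ← R1 − 4/5·R2.
R3 ← R3 + 46/5·R2.
R4 ← R4 − 9·R2.
R3 ← R3 / (-455).
R1 ← R1 − 40·R3.
R2 ← R2 + 49·R3.
R4 ← R4 − 446·R3.
R4 ← R4 / (-87/91).
R1 ← R1 + 38/91·R4.
R2 ← R2 + 7/13·R4.
R3 ← R3 + 40/91·R4.
Reading off the reduced rows gives x1 = 4, x2 = 5, x3 = 0, x4 = 6.

x1 = 4, x2 = 5, x3 = 0, x4 = 6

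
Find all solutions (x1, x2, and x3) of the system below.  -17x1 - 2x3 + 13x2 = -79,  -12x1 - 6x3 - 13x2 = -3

infinitely many solutions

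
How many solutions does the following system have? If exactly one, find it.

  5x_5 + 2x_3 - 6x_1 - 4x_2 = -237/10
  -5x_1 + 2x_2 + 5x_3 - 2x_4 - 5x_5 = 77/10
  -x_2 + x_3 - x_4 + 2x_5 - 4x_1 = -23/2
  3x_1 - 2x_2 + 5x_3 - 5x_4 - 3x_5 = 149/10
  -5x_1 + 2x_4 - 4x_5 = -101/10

x_1 = 5/2, x_2 = 14/5, x_3 = 5/2, x_4 = 1/5, x_5 = -1/2

Row-reduce the augmented matrix:
R1 ← R1 / (-6).
R2 ← R2 + 5·R1.
R3 ← R3 + 4·R1.
R4 ← R4 − 3·R1.
R5 ← R5 + 5·R1.
R2 ← R2 / (16/3).
R1 ← R1 − 2/3·R2.
R3 ← R3 − 5/3·R2.
R4 ← R4 + 4·R2.
R5 ← R5 − 10/3·R2.
R3 ← R3 / (-11/8).
R1 ← R1 + 3/4·R3.
R2 ← R2 − 5/8·R3.
R4 ← R4 − 17/2·R3.
R5 ← R5 + 15/4·R3.
R4 ← R4 / (-97/11).
R1 ← R1 − 5/11·R4.
R2 ← R2 + 6/11·R4.
R3 ← R3 − 3/11·R4.
R5 ← R5 − 47/11·R4.
R5 ← R5 / (-2173/388).
R1 ← R1 + 161/388·R5.
R2 ← R2 + 447/388·R5.
R3 ← R3 + 407/388·R5.
R4 ← R4 + 23/97·R5.
Reading off the reduced rows gives x_1 = 5/2, x_2 = 14/5, x_3 = 5/2, x_4 = 1/5, x_5 = -1/2.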